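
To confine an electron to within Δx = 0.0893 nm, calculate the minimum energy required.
1.194 eV

Localizing a particle requires giving it sufficient momentum uncertainty:

1. From uncertainty principle: Δp ≥ ℏ/(2Δx)
   Δp_min = (1.055e-34 J·s) / (2 × 8.930e-11 m)
   Δp_min = 5.905e-25 kg·m/s

2. This momentum uncertainty corresponds to kinetic energy:
   KE ≈ (Δp)²/(2m) = (5.905e-25)²/(2 × 9.109e-31 kg)
   KE = 1.914e-19 J = 1.194 eV

Tighter localization requires more energy.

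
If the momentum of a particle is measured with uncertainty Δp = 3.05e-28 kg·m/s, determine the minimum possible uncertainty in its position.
172.881 nm

Using the Heisenberg uncertainty principle:
ΔxΔp ≥ ℏ/2

The minimum uncertainty in position is:
Δx_min = ℏ/(2Δp)
Δx_min = (1.055e-34 J·s) / (2 × 3.050e-28 kg·m/s)
Δx_min = 1.729e-07 m = 172.881 nm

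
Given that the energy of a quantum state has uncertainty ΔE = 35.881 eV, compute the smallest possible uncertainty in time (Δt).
9.172 as

Using the energy-time uncertainty principle:
ΔEΔt ≥ ℏ/2

The minimum uncertainty in time is:
Δt_min = ℏ/(2ΔE)
Δt_min = (1.055e-34 J·s) / (2 × 5.749e-18 J)
Δt_min = 9.172e-18 s = 9.172 as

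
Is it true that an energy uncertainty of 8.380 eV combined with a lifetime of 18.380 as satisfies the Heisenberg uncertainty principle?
No, it violates the uncertainty relation.

Calculate the product ΔEΔt:
ΔE = 8.380 eV = 1.343e-18 J
ΔEΔt = (1.343e-18 J) × (1.838e-17 s)
ΔEΔt = 2.468e-35 J·s

Compare to the minimum allowed value ℏ/2:
ℏ/2 = 5.273e-35 J·s

Since ΔEΔt = 2.468e-35 J·s < 5.273e-35 J·s = ℏ/2,
this violates the uncertainty relation.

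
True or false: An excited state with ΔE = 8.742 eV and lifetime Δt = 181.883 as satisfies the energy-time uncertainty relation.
Yes, it satisfies the uncertainty relation.

Calculate the product ΔEΔt:
ΔE = 8.742 eV = 1.401e-18 J
ΔEΔt = (1.401e-18 J) × (1.819e-16 s)
ΔEΔt = 2.547e-34 J·s

Compare to the minimum allowed value ℏ/2:
ℏ/2 = 5.273e-35 J·s

Since ΔEΔt = 2.547e-34 J·s ≥ 5.273e-35 J·s = ℏ/2,
this satisfies the uncertainty relation.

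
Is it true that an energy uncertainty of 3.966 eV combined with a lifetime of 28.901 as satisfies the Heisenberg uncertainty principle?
No, it violates the uncertainty relation.

Calculate the product ΔEΔt:
ΔE = 3.966 eV = 6.354e-19 J
ΔEΔt = (6.354e-19 J) × (2.890e-17 s)
ΔEΔt = 1.836e-35 J·s

Compare to the minimum allowed value ℏ/2:
ℏ/2 = 5.273e-35 J·s

Since ΔEΔt = 1.836e-35 J·s < 5.273e-35 J·s = ℏ/2,
this violates the uncertainty relation.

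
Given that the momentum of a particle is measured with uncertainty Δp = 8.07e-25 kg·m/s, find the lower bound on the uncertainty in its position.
65.339 pm

Using the Heisenberg uncertainty principle:
ΔxΔp ≥ ℏ/2

The minimum uncertainty in position is:
Δx_min = ℏ/(2Δp)
Δx_min = (1.055e-34 J·s) / (2 × 8.070e-25 kg·m/s)
Δx_min = 6.534e-11 m = 65.339 pm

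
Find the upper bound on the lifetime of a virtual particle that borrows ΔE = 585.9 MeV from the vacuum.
5.617 × 10^-25 s

Using the energy-time uncertainty principle:
ΔEΔt ≥ ℏ/2

For a virtual particle borrowing energy ΔE, the maximum lifetime is:
Δt_max = ℏ/(2ΔE)

Converting energy:
ΔE = 585.9 MeV = 9.387e-11 J

Δt_max = (1.055e-34 J·s) / (2 × 9.387e-11 J)
Δt_max = 5.617e-25 s = 5.617 × 10^-25 s

Virtual particles with higher borrowed energy exist for shorter times.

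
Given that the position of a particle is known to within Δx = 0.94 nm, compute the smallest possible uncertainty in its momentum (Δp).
5.609 × 10^-26 kg·m/s

Using the Heisenberg uncertainty principle:
ΔxΔp ≥ ℏ/2

The minimum uncertainty in momentum is:
Δp_min = ℏ/(2Δx)
Δp_min = (1.055e-34 J·s) / (2 × 9.400e-10 m)
Δp_min = 5.609e-26 kg·m/s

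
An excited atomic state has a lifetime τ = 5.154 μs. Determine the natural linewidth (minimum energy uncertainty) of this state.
63.854 peV

Using the energy-time uncertainty principle:
ΔEΔt ≥ ℏ/2

The lifetime τ represents the time uncertainty Δt.
The natural linewidth (minimum energy uncertainty) is:

ΔE = ℏ/(2τ)
ΔE = (1.055e-34 J·s) / (2 × 5.154e-06 s)
ΔE = 1.023e-29 J = 63.854 peV

This natural linewidth limits the precision of spectroscopic measurements.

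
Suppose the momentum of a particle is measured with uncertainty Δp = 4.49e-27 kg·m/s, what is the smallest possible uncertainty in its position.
11.744 nm

Using the Heisenberg uncertainty principle:
ΔxΔp ≥ ℏ/2

The minimum uncertainty in position is:
Δx_min = ℏ/(2Δp)
Δx_min = (1.055e-34 J·s) / (2 × 4.490e-27 kg·m/s)
Δx_min = 1.174e-08 m = 11.744 nm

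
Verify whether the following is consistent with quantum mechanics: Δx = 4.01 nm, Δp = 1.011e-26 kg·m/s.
No, it violates the uncertainty principle (impossible measurement).

Calculate the product ΔxΔp:
ΔxΔp = (4.010e-09 m) × (1.011e-26 kg·m/s)
ΔxΔp = 4.054e-35 J·s

Compare to the minimum allowed value ℏ/2:
ℏ/2 = 5.273e-35 J·s

Since ΔxΔp = 4.054e-35 J·s < 5.273e-35 J·s = ℏ/2,
the measurement violates the uncertainty principle.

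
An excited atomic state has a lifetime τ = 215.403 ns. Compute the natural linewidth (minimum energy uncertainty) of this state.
1.528 neV

Using the energy-time uncertainty principle:
ΔEΔt ≥ ℏ/2

The lifetime τ represents the time uncertainty Δt.
The natural linewidth (minimum energy uncertainty) is:

ΔE = ℏ/(2τ)
ΔE = (1.055e-34 J·s) / (2 × 2.154e-07 s)
ΔE = 2.448e-28 J = 1.528 neV

This natural linewidth limits the precision of spectroscopic measurements.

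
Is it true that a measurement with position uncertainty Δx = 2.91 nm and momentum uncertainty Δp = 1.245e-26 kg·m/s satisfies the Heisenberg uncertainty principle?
No, it violates the uncertainty principle (impossible measurement).

Calculate the product ΔxΔp:
ΔxΔp = (2.910e-09 m) × (1.245e-26 kg·m/s)
ΔxΔp = 3.623e-35 J·s

Compare to the minimum allowed value ℏ/2:
ℏ/2 = 5.273e-35 J·s

Since ΔxΔp = 3.623e-35 J·s < 5.273e-35 J·s = ℏ/2,
the measurement violates the uncertainty principle.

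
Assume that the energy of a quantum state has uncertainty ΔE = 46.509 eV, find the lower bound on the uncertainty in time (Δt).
7.076 as

Using the energy-time uncertainty principle:
ΔEΔt ≥ ℏ/2

The minimum uncertainty in time is:
Δt_min = ℏ/(2ΔE)
Δt_min = (1.055e-34 J·s) / (2 × 7.452e-18 J)
Δt_min = 7.076e-18 s = 7.076 as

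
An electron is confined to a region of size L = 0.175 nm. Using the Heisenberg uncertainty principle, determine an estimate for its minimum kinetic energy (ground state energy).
311.019 meV

Using the uncertainty principle to estimate ground state energy:

1. The position uncertainty is approximately the confinement size:
   Δx ≈ L = 1.750e-10 m

2. From ΔxΔp ≥ ℏ/2, the minimum momentum uncertainty is:
   Δp ≈ ℏ/(2L) = 3.013e-25 kg·m/s

3. The kinetic energy is approximately:
   KE ≈ (Δp)²/(2m) = (3.013e-25)²/(2 × 9.109e-31 kg)
   KE ≈ 4.983e-20 J = 311.019 meV

This is an order-of-magnitude estimate of the ground state energy.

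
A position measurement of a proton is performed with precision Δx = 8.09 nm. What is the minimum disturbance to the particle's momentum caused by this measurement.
6.518 × 10^-27 kg·m/s

The uncertainty principle implies that measuring position disturbs momentum:
ΔxΔp ≥ ℏ/2

When we measure position with precision Δx, we necessarily introduce a momentum uncertainty:
Δp ≥ ℏ/(2Δx)
Δp_min = (1.055e-34 J·s) / (2 × 8.090e-09 m)
Δp_min = 6.518e-27 kg·m/s

The more precisely we measure position, the greater the momentum disturbance.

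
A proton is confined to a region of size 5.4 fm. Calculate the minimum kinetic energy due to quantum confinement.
177.896 keV

Using the uncertainty principle:

1. Position uncertainty: Δx ≈ 5.400e-15 m
2. Minimum momentum uncertainty: Δp = ℏ/(2Δx) = 9.765e-21 kg·m/s
3. Minimum kinetic energy:
   KE = (Δp)²/(2m) = (9.765e-21)²/(2 × 1.673e-27 kg)
   KE = 2.850e-14 J = 177.896 keV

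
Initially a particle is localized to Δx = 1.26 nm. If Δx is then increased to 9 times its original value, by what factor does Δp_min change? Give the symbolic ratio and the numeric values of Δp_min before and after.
Original Δp_min = 4.185 × 10^-26 kg·m/s; new Δp'_min = 4.650 × 10^-27 kg·m/s; ratio Δp'_min/Δp_min = 1/9.

From the uncertainty principle ΔxΔp ≥ ℏ/2, the minimum momentum uncertainty is Δp_min = ℏ/(2Δx).

Original (Δx = 1.26 nm = 1.260e-09 m):
Δp_min = (1.055e-34 J·s)/(2 × 1.260e-09 m) = 4.185e-26 kg·m/s

When Δx → 9Δx:
Δp'_min = ℏ/(2 × 9Δx) = (1/9) × ℏ/(2Δx) = (1/9) × Δp_min
Δp'_min = 1/9 × 4.185e-26 kg·m/s = 4.650e-27 kg·m/s

Since Δp_min ∝ 1/Δx, when Δx is increased to 9 times its original value, Δp_min decreases to 1/9 of its original value.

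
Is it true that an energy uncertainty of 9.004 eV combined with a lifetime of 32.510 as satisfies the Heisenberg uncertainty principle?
No, it violates the uncertainty relation.

Calculate the product ΔEΔt:
ΔE = 9.004 eV = 1.443e-18 J
ΔEΔt = (1.443e-18 J) × (3.251e-17 s)
ΔEΔt = 4.690e-35 J·s

Compare to the minimum allowed value ℏ/2:
ℏ/2 = 5.273e-35 J·s

Since ΔEΔt = 4.690e-35 J·s < 5.273e-35 J·s = ℏ/2,
this violates the uncertainty relation.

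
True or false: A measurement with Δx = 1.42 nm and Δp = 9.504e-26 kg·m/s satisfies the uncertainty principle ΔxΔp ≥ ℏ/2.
Yes, it satisfies the uncertainty principle.

Calculate the product ΔxΔp:
ΔxΔp = (1.420e-09 m) × (9.504e-26 kg·m/s)
ΔxΔp = 1.350e-34 J·s

Compare to the minimum allowed value ℏ/2:
ℏ/2 = 5.273e-35 J·s

Since ΔxΔp = 1.350e-34 J·s ≥ 5.273e-35 J·s = ℏ/2,
the measurement satisfies the uncertainty principle.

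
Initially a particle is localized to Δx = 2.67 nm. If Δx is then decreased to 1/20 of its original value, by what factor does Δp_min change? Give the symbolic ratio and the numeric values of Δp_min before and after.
Original Δp_min = 1.975 × 10^-26 kg·m/s; new Δp'_min = 3.950 × 10^-25 kg·m/s; ratio Δp'_min/Δp_min = 20.

From the uncertainty principle ΔxΔp ≥ ℏ/2, the minimum momentum uncertainty is Δp_min = ℏ/(2Δx).

Original (Δx = 2.67 nm = 2.670e-09 m):
Δp_min = (1.055e-34 J·s)/(2 × 2.670e-09 m) = 1.975e-26 kg·m/s

When Δx → (1/20)Δx:
Δp'_min = ℏ/(2 × (1/20)Δx) = 20 × ℏ/(2Δx) = 20 × Δp_min
Δp'_min = 20 × 1.975e-26 kg·m/s = 3.950e-25 kg·m/s

Since Δp_min ∝ 1/Δx, when Δx is decreased to 1/20 of its original value, Δp_min increases to 20 times its original value.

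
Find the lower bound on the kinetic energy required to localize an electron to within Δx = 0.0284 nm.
11.809 eV

Localizing a particle requires giving it sufficient momentum uncertainty:

1. From uncertainty principle: Δp ≥ ℏ/(2Δx)
   Δp_min = (1.055e-34 J·s) / (2 × 2.840e-11 m)
   Δp_min = 1.857e-24 kg·m/s

2. This momentum uncertainty corresponds to kinetic energy:
   KE ≈ (Δp)²/(2m) = (1.857e-24)²/(2 × 9.109e-31 kg)
   KE = 1.892e-18 J = 11.809 eV

Tighter localization requires more energy.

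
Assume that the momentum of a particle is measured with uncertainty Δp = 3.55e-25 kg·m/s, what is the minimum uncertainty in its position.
148.531 pm

Using the Heisenberg uncertainty principle:
ΔxΔp ≥ ℏ/2

The minimum uncertainty in position is:
Δx_min = ℏ/(2Δp)
Δx_min = (1.055e-34 J·s) / (2 × 3.550e-25 kg·m/s)
Δx_min = 1.485e-10 m = 148.531 pm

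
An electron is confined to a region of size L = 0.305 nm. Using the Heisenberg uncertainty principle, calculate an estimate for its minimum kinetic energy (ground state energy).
102.391 meV

Using the uncertainty principle to estimate ground state energy:

1. The position uncertainty is approximately the confinement size:
   Δx ≈ L = 3.050e-10 m

2. From ΔxΔp ≥ ℏ/2, the minimum momentum uncertainty is:
   Δp ≈ ℏ/(2L) = 1.729e-25 kg·m/s

3. The kinetic energy is approximately:
   KE ≈ (Δp)²/(2m) = (1.729e-25)²/(2 × 9.109e-31 kg)
   KE ≈ 1.640e-20 J = 102.391 meV

This is an order-of-magnitude estimate of the ground state energy.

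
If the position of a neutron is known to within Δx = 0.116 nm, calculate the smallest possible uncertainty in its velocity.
271.389 m/s

Using the Heisenberg uncertainty principle and Δp = mΔv:
ΔxΔp ≥ ℏ/2
Δx(mΔv) ≥ ℏ/2

The minimum uncertainty in velocity is:
Δv_min = ℏ/(2mΔx)
Δv_min = (1.055e-34 J·s) / (2 × 1.675e-27 kg × 1.160e-10 m)
Δv_min = 2.714e+02 m/s = 271.389 m/s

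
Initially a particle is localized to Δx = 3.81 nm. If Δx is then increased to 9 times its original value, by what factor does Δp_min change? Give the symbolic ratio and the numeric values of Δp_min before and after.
Original Δp_min = 1.384 × 10^-26 kg·m/s; new Δp'_min = 1.538 × 10^-27 kg·m/s; ratio Δp'_min/Δp_min = 1/9.

From the uncertainty principle ΔxΔp ≥ ℏ/2, the minimum momentum uncertainty is Δp_min = ℏ/(2Δx).

Original (Δx = 3.81 nm = 3.810e-09 m):
Δp_min = (1.055e-34 J·s)/(2 × 3.810e-09 m) = 1.384e-26 kg·m/s

When Δx → 9Δx:
Δp'_min = ℏ/(2 × 9Δx) = (1/9) × ℏ/(2Δx) = (1/9) × Δp_min
Δp'_min = 1/9 × 1.384e-26 kg·m/s = 1.538e-27 kg·m/s

Since Δp_min ∝ 1/Δx, when Δx is increased to 9 times its original value, Δp_min decreases to 1/9 of its original value.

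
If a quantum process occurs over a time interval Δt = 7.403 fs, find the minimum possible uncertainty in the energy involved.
44.456 meV

Using the energy-time uncertainty principle:
ΔEΔt ≥ ℏ/2

The minimum uncertainty in energy is:
ΔE_min = ℏ/(2Δt)
ΔE_min = (1.055e-34 J·s) / (2 × 7.403e-15 s)
ΔE_min = 7.123e-21 J = 44.456 meV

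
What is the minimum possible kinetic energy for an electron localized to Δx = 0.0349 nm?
7.820 eV

Localizing a particle requires giving it sufficient momentum uncertainty:

1. From uncertainty principle: Δp ≥ ℏ/(2Δx)
   Δp_min = (1.055e-34 J·s) / (2 × 3.490e-11 m)
   Δp_min = 1.511e-24 kg·m/s

2. This momentum uncertainty corresponds to kinetic energy:
   KE ≈ (Δp)²/(2m) = (1.511e-24)²/(2 × 9.109e-31 kg)
   KE = 1.253e-18 J = 7.820 eV

Tighter localization requires more energy.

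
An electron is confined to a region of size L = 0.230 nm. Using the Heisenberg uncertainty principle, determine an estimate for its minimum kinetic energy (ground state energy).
180.056 meV

Using the uncertainty principle to estimate ground state energy:

1. The position uncertainty is approximately the confinement size:
   Δx ≈ L = 2.300e-10 m

2. From ΔxΔp ≥ ℏ/2, the minimum momentum uncertainty is:
   Δp ≈ ℏ/(2L) = 2.293e-25 kg·m/s

3. The kinetic energy is approximately:
   KE ≈ (Δp)²/(2m) = (2.293e-25)²/(2 × 9.109e-31 kg)
   KE ≈ 2.885e-20 J = 180.056 meV

This is an order-of-magnitude estimate of the ground state energy.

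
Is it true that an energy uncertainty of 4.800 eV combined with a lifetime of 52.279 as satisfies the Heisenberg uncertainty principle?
No, it violates the uncertainty relation.

Calculate the product ΔEΔt:
ΔE = 4.800 eV = 7.690e-19 J
ΔEΔt = (7.690e-19 J) × (5.228e-17 s)
ΔEΔt = 4.020e-35 J·s

Compare to the minimum allowed value ℏ/2:
ℏ/2 = 5.273e-35 J·s

Since ΔEΔt = 4.020e-35 J·s < 5.273e-35 J·s = ℏ/2,
this violates the uncertainty relation.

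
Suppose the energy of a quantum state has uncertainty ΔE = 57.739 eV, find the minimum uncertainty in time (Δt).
5.700 as

Using the energy-time uncertainty principle:
ΔEΔt ≥ ℏ/2

The minimum uncertainty in time is:
Δt_min = ℏ/(2ΔE)
Δt_min = (1.055e-34 J·s) / (2 × 9.251e-18 J)
Δt_min = 5.700e-18 s = 5.700 as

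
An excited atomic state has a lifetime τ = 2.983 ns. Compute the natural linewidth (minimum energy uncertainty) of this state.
110.327 neV

Using the energy-time uncertainty principle:
ΔEΔt ≥ ℏ/2

The lifetime τ represents the time uncertainty Δt.
The natural linewidth (minimum energy uncertainty) is:

ΔE = ℏ/(2τ)
ΔE = (1.055e-34 J·s) / (2 × 2.983e-09 s)
ΔE = 1.768e-26 J = 110.327 neV

This natural linewidth limits the precision of spectroscopic measurements.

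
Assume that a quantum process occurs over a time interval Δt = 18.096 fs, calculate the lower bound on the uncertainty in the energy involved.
18.187 meV

Using the energy-time uncertainty principle:
ΔEΔt ≥ ℏ/2

The minimum uncertainty in energy is:
ΔE_min = ℏ/(2Δt)
ΔE_min = (1.055e-34 J·s) / (2 × 1.810e-14 s)
ΔE_min = 2.914e-21 J = 18.187 meV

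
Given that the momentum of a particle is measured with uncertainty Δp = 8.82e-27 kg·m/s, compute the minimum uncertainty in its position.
5.978 nm

Using the Heisenberg uncertainty principle:
ΔxΔp ≥ ℏ/2

The minimum uncertainty in position is:
Δx_min = ℏ/(2Δp)
Δx_min = (1.055e-34 J·s) / (2 × 8.820e-27 kg·m/s)
Δx_min = 5.978e-09 m = 5.978 nm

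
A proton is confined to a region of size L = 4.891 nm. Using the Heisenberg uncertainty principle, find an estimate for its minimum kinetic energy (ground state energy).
216.850 neV

Using the uncertainty principle to estimate ground state energy:

1. The position uncertainty is approximately the confinement size:
   Δx ≈ L = 4.891e-09 m

2. From ΔxΔp ≥ ℏ/2, the minimum momentum uncertainty is:
   Δp ≈ ℏ/(2L) = 1.078e-26 kg·m/s

3. The kinetic energy is approximately:
   KE ≈ (Δp)²/(2m) = (1.078e-26)²/(2 × 1.673e-27 kg)
   KE ≈ 3.474e-26 J = 216.850 neV

This is an order-of-magnitude estimate of the ground state energy.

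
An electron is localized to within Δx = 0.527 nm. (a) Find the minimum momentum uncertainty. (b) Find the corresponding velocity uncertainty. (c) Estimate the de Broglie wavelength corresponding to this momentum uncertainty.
(a) Δp_min = 1.001 × 10^-25 kg·m/s
(b) Δv_min = 109.836 km/s
(c) λ_dB = 6.622 nm

Step-by-step:

(a) From the uncertainty principle:
Δp_min = ℏ/(2Δx) = (1.055e-34 J·s)/(2 × 5.270e-10 m) = 1.001e-25 kg·m/s

(b) The velocity uncertainty:
Δv = Δp/m = (1.001e-25 kg·m/s)/(9.109e-31 kg) = 1.098e+05 m/s = 109.836 km/s

(c) The de Broglie wavelength for this momentum:
λ = h/p = (6.626e-34 J·s)/(1.001e-25 kg·m/s) = 6.622e-09 m = 6.622 nm

Note: The de Broglie wavelength is comparable to the localization size, as expected from wave-particle duality.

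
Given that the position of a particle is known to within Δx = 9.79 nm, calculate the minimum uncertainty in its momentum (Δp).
5.386 × 10^-27 kg·m/s

Using the Heisenberg uncertainty principle:
ΔxΔp ≥ ℏ/2

The minimum uncertainty in momentum is:
Δp_min = ℏ/(2Δx)
Δp_min = (1.055e-34 J·s) / (2 × 9.790e-09 m)
Δp_min = 5.386e-27 kg·m/s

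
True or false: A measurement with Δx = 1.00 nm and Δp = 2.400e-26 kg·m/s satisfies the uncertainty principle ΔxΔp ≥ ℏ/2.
No, it violates the uncertainty principle (impossible measurement).

Calculate the product ΔxΔp:
ΔxΔp = (1.000e-09 m) × (2.400e-26 kg·m/s)
ΔxΔp = 2.400e-35 J·s

Compare to the minimum allowed value ℏ/2:
ℏ/2 = 5.273e-35 J·s

Since ΔxΔp = 2.400e-35 J·s < 5.273e-35 J·s = ℏ/2,
the measurement violates the uncertainty principle.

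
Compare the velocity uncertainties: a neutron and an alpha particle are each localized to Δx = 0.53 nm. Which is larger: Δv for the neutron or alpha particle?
The neutron has the larger minimum velocity uncertainty, by a ratio of 4.0.

For both particles, Δp_min = ℏ/(2Δx) = 9.949e-26 kg·m/s (same for both).

The velocity uncertainty is Δv = Δp/m:
- neutron: Δv = 9.949e-26 / 1.675e-27 = 5.940e+01 m/s = 59.398 m/s
- alpha particle: Δv = 9.949e-26 / 6.645e-27 = 1.497e+01 m/s = 14.973 m/s

Ratio: 5.940e+01 / 1.497e+01 = 4.0

The lighter particle has larger velocity uncertainty because Δv ∝ 1/m.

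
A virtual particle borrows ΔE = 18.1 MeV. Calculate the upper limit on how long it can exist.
18.183 ys

Using the energy-time uncertainty principle:
ΔEΔt ≥ ℏ/2

For a virtual particle borrowing energy ΔE, the maximum lifetime is:
Δt_max = ℏ/(2ΔE)

Converting energy:
ΔE = 18.1 MeV = 2.900e-12 J

Δt_max = (1.055e-34 J·s) / (2 × 2.900e-12 J)
Δt_max = 1.818e-23 s = 18.183 ys

Virtual particles with higher borrowed energy exist for shorter times.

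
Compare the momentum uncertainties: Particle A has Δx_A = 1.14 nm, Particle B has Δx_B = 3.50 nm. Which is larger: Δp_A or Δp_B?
Particle A has the larger minimum momentum uncertainty, by a factor of 3.07.

For each particle, the minimum momentum uncertainty is Δp_min = ℏ/(2Δx):

Particle A: Δp_A = ℏ/(2×1.140e-09 m) = 4.625e-26 kg·m/s
Particle B: Δp_B = ℏ/(2×3.500e-09 m) = 1.507e-26 kg·m/s

Ratio: Δp_A/Δp_B = 3.07

Since Δp_min ∝ 1/Δx, the particle with smaller position uncertainty (A) has larger momentum uncertainty.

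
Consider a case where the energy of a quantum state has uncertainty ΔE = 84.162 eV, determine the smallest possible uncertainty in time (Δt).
3.910 as

Using the energy-time uncertainty principle:
ΔEΔt ≥ ℏ/2

The minimum uncertainty in time is:
Δt_min = ℏ/(2ΔE)
Δt_min = (1.055e-34 J·s) / (2 × 1.348e-17 J)
Δt_min = 3.910e-18 s = 3.910 as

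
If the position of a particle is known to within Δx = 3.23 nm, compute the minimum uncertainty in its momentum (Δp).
1.632 × 10^-26 kg·m/s

Using the Heisenberg uncertainty principle:
ΔxΔp ≥ ℏ/2

The minimum uncertainty in momentum is:
Δp_min = ℏ/(2Δx)
Δp_min = (1.055e-34 J·s) / (2 × 3.230e-09 m)
Δp_min = 1.632e-26 kg·m/s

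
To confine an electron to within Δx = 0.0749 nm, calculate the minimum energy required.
1.698 eV

Localizing a particle requires giving it sufficient momentum uncertainty:

1. From uncertainty principle: Δp ≥ ℏ/(2Δx)
   Δp_min = (1.055e-34 J·s) / (2 × 7.490e-11 m)
   Δp_min = 7.040e-25 kg·m/s

2. This momentum uncertainty corresponds to kinetic energy:
   KE ≈ (Δp)²/(2m) = (7.040e-25)²/(2 × 9.109e-31 kg)
   KE = 2.720e-19 J = 1.698 eV

Tighter localization requires more energy.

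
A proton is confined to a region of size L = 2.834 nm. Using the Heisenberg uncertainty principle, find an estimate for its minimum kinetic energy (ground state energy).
645.884 neV

Using the uncertainty principle to estimate ground state energy:

1. The position uncertainty is approximately the confinement size:
   Δx ≈ L = 2.834e-09 m

2. From ΔxΔp ≥ ℏ/2, the minimum momentum uncertainty is:
   Δp ≈ ℏ/(2L) = 1.861e-26 kg·m/s

3. The kinetic energy is approximately:
   KE ≈ (Δp)²/(2m) = (1.861e-26)²/(2 × 1.673e-27 kg)
   KE ≈ 1.035e-25 J = 645.884 neV

This is an order-of-magnitude estimate of the ground state energy.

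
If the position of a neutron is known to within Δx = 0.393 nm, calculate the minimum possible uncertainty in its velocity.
80.105 m/s

Using the Heisenberg uncertainty principle and Δp = mΔv:
ΔxΔp ≥ ℏ/2
Δx(mΔv) ≥ ℏ/2

The minimum uncertainty in velocity is:
Δv_min = ℏ/(2mΔx)
Δv_min = (1.055e-34 J·s) / (2 × 1.675e-27 kg × 3.930e-10 m)
Δv_min = 8.010e+01 m/s = 80.105 m/s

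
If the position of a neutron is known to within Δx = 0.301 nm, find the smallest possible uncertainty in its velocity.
104.588 m/s

Using the Heisenberg uncertainty principle and Δp = mΔv:
ΔxΔp ≥ ℏ/2
Δx(mΔv) ≥ ℏ/2

The minimum uncertainty in velocity is:
Δv_min = ℏ/(2mΔx)
Δv_min = (1.055e-34 J·s) / (2 × 1.675e-27 kg × 3.010e-10 m)
Δv_min = 1.046e+02 m/s = 104.588 m/s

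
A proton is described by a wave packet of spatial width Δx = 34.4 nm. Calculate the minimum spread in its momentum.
1.533 × 10^-27 kg·m/s

For a wave packet, the spatial width Δx and momentum spread Δp are related by the uncertainty principle:
ΔxΔp ≥ ℏ/2

The minimum momentum spread is:
Δp_min = ℏ/(2Δx)
Δp_min = (1.055e-34 J·s) / (2 × 3.440e-08 m)
Δp_min = 1.533e-27 kg·m/s

A wave packet cannot have both a well-defined position and well-defined momentum.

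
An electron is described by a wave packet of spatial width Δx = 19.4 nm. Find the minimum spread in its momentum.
2.718 × 10^-27 kg·m/s

For a wave packet, the spatial width Δx and momentum spread Δp are related by the uncertainty principle:
ΔxΔp ≥ ℏ/2

The minimum momentum spread is:
Δp_min = ℏ/(2Δx)
Δp_min = (1.055e-34 J·s) / (2 × 1.940e-08 m)
Δp_min = 2.718e-27 kg·m/s

A wave packet cannot have both a well-defined position and well-defined momentum.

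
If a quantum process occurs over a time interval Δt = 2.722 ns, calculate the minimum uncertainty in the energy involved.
120.906 neV

Using the energy-time uncertainty principle:
ΔEΔt ≥ ℏ/2

The minimum uncertainty in energy is:
ΔE_min = ℏ/(2Δt)
ΔE_min = (1.055e-34 J·s) / (2 × 2.722e-09 s)
ΔE_min = 1.937e-26 J = 120.906 neV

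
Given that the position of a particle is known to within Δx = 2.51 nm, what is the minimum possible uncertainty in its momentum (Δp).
2.101 × 10^-26 kg·m/s

Using the Heisenberg uncertainty principle:
ΔxΔp ≥ ℏ/2

The minimum uncertainty in momentum is:
Δp_min = ℏ/(2Δx)
Δp_min = (1.055e-34 J·s) / (2 × 2.510e-09 m)
Δp_min = 2.101e-26 kg·m/s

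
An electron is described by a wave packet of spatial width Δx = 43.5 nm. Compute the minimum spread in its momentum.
1.212 × 10^-27 kg·m/s

For a wave packet, the spatial width Δx and momentum spread Δp are related by the uncertainty principle:
ΔxΔp ≥ ℏ/2

The minimum momentum spread is:
Δp_min = ℏ/(2Δx)
Δp_min = (1.055e-34 J·s) / (2 × 4.350e-08 m)
Δp_min = 1.212e-27 kg·m/s

A wave packet cannot have both a well-defined position and well-defined momentum.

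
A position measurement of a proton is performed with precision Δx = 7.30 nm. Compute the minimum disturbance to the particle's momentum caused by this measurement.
7.223 × 10^-27 kg·m/s

The uncertainty principle implies that measuring position disturbs momentum:
ΔxΔp ≥ ℏ/2

When we measure position with precision Δx, we necessarily introduce a momentum uncertainty:
Δp ≥ ℏ/(2Δx)
Δp_min = (1.055e-34 J·s) / (2 × 7.300e-09 m)
Δp_min = 7.223e-27 kg·m/s

The more precisely we measure position, the greater the momentum disturbance.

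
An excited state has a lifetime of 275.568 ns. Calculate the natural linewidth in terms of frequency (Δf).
288.776 kHz

Using the energy-time uncertainty principle and E = hf:
ΔEΔt ≥ ℏ/2
hΔf·Δt ≥ ℏ/2

The minimum frequency uncertainty is:
Δf = ℏ/(2hτ) = 1/(4πτ)
Δf = 1/(4π × 2.756e-07 s)
Δf = 2.888e+05 Hz = 288.776 kHz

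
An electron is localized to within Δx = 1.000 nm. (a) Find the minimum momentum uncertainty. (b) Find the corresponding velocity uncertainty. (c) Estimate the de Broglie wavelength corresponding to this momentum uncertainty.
(a) Δp_min = 5.273 × 10^-26 kg·m/s
(b) Δv_min = 57.884 km/s
(c) λ_dB = 12.566 nm

Step-by-step:

(a) From the uncertainty principle:
Δp_min = ℏ/(2Δx) = (1.055e-34 J·s)/(2 × 1.000e-09 m) = 5.273e-26 kg·m/s

(b) The velocity uncertainty:
Δv = Δp/m = (5.273e-26 kg·m/s)/(9.109e-31 kg) = 5.788e+04 m/s = 57.884 km/s

(c) The de Broglie wavelength for this momentum:
λ = h/p = (6.626e-34 J·s)/(5.273e-26 kg·m/s) = 1.257e-08 m = 12.566 nm

Note: The de Broglie wavelength is comparable to the localization size, as expected from wave-particle duality.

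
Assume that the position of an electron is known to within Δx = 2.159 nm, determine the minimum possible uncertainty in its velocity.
26.810 km/s

Using the Heisenberg uncertainty principle and Δp = mΔv:
ΔxΔp ≥ ℏ/2
Δx(mΔv) ≥ ℏ/2

The minimum uncertainty in velocity is:
Δv_min = ℏ/(2mΔx)
Δv_min = (1.055e-34 J·s) / (2 × 9.109e-31 kg × 2.159e-09 m)
Δv_min = 2.681e+04 m/s = 26.810 km/s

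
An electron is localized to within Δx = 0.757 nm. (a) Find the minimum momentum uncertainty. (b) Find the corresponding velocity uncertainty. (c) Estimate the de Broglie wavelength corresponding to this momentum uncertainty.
(a) Δp_min = 6.965 × 10^-26 kg·m/s
(b) Δv_min = 76.465 km/s
(c) λ_dB = 9.513 nm

Step-by-step:

(a) From the uncertainty principle:
Δp_min = ℏ/(2Δx) = (1.055e-34 J·s)/(2 × 7.570e-10 m) = 6.965e-26 kg·m/s

(b) The velocity uncertainty:
Δv = Δp/m = (6.965e-26 kg·m/s)/(9.109e-31 kg) = 7.646e+04 m/s = 76.465 km/s

(c) The de Broglie wavelength for this momentum:
λ = h/p = (6.626e-34 J·s)/(6.965e-26 kg·m/s) = 9.513e-09 m = 9.513 nm

Note: The de Broglie wavelength is comparable to the localization size, as expected from wave-particle duality.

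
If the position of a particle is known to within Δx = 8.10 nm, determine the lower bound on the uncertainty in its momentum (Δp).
6.510 × 10^-27 kg·m/s

Using the Heisenberg uncertainty principle:
ΔxΔp ≥ ℏ/2

The minimum uncertainty in momentum is:
Δp_min = ℏ/(2Δx)
Δp_min = (1.055e-34 J·s) / (2 × 8.100e-09 m)
Δp_min = 6.510e-27 kg·m/s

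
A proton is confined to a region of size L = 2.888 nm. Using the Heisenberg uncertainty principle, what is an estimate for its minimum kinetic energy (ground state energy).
621.956 neV

Using the uncertainty principle to estimate ground state energy:

1. The position uncertainty is approximately the confinement size:
   Δx ≈ L = 2.888e-09 m

2. From ΔxΔp ≥ ℏ/2, the minimum momentum uncertainty is:
   Δp ≈ ℏ/(2L) = 1.826e-26 kg·m/s

3. The kinetic energy is approximately:
   KE ≈ (Δp)²/(2m) = (1.826e-26)²/(2 × 1.673e-27 kg)
   KE ≈ 9.965e-26 J = 621.956 neV

This is an order-of-magnitude estimate of the ground state energy.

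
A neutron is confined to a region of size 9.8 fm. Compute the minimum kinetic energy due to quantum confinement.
53.939 keV

Using the uncertainty principle:

1. Position uncertainty: Δx ≈ 9.800e-15 m
2. Minimum momentum uncertainty: Δp = ℏ/(2Δx) = 5.380e-21 kg·m/s
3. Minimum kinetic energy:
   KE = (Δp)²/(2m) = (5.380e-21)²/(2 × 1.675e-27 kg)
   KE = 8.642e-15 J = 53.939 keV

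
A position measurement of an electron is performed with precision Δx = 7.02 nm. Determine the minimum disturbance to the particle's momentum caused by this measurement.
7.511 × 10^-27 kg·m/s

The uncertainty principle implies that measuring position disturbs momentum:
ΔxΔp ≥ ℏ/2

When we measure position with precision Δx, we necessarily introduce a momentum uncertainty:
Δp ≥ ℏ/(2Δx)
Δp_min = (1.055e-34 J·s) / (2 × 7.020e-09 m)
Δp_min = 7.511e-27 kg·m/s

The more precisely we measure position, the greater the momentum disturbance.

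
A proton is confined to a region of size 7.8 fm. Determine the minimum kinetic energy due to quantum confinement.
85.264 keV

Using the uncertainty principle:

1. Position uncertainty: Δx ≈ 7.800e-15 m
2. Minimum momentum uncertainty: Δp = ℏ/(2Δx) = 6.760e-21 kg·m/s
3. Minimum kinetic energy:
   KE = (Δp)²/(2m) = (6.760e-21)²/(2 × 1.673e-27 kg)
   KE = 1.366e-14 J = 85.264 keV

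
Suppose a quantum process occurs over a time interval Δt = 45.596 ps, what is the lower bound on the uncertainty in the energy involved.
7.218 μeV

Using the energy-time uncertainty principle:
ΔEΔt ≥ ℏ/2

The minimum uncertainty in energy is:
ΔE_min = ℏ/(2Δt)
ΔE_min = (1.055e-34 J·s) / (2 × 4.560e-11 s)
ΔE_min = 1.156e-24 J = 7.218 μeV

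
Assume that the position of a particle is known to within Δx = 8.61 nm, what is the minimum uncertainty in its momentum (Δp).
6.124 × 10^-27 kg·m/s

Using the Heisenberg uncertainty principle:
ΔxΔp ≥ ℏ/2

The minimum uncertainty in momentum is:
Δp_min = ℏ/(2Δx)
Δp_min = (1.055e-34 J·s) / (2 × 8.610e-09 m)
Δp_min = 6.124e-27 kg·m/s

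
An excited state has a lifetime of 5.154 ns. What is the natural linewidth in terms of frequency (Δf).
15.440 MHz

Using the energy-time uncertainty principle and E = hf:
ΔEΔt ≥ ℏ/2
hΔf·Δt ≥ ℏ/2

The minimum frequency uncertainty is:
Δf = ℏ/(2hτ) = 1/(4πτ)
Δf = 1/(4π × 5.154e-09 s)
Δf = 1.544e+07 Hz = 15.440 MHz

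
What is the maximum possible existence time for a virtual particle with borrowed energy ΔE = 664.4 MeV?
4.953 × 10^-25 s

Using the energy-time uncertainty principle:
ΔEΔt ≥ ℏ/2

For a virtual particle borrowing energy ΔE, the maximum lifetime is:
Δt_max = ℏ/(2ΔE)

Converting energy:
ΔE = 664.4 MeV = 1.064e-10 J

Δt_max = (1.055e-34 J·s) / (2 × 1.064e-10 J)
Δt_max = 4.953e-25 s = 4.953 × 10^-25 s

Virtual particles with higher borrowed energy exist for shorter times.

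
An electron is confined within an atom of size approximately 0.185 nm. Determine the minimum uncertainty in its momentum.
2.850 × 10^-25 kg·m/s

Using the Heisenberg uncertainty principle:
ΔxΔp ≥ ℏ/2

With Δx ≈ L = 1.850e-10 m (the confinement size):
Δp_min = ℏ/(2Δx)
Δp_min = (1.055e-34 J·s) / (2 × 1.850e-10 m)
Δp_min = 2.850e-25 kg·m/s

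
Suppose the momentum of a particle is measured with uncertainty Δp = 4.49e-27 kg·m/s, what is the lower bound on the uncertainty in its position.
11.744 nm

Using the Heisenberg uncertainty principle:
ΔxΔp ≥ ℏ/2

The minimum uncertainty in position is:
Δx_min = ℏ/(2Δp)
Δx_min = (1.055e-34 J·s) / (2 × 4.490e-27 kg·m/s)
Δx_min = 1.174e-08 m = 11.744 nm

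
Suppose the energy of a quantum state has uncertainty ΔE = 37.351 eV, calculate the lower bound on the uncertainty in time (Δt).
8.811 as

Using the energy-time uncertainty principle:
ΔEΔt ≥ ℏ/2

The minimum uncertainty in time is:
Δt_min = ℏ/(2ΔE)
Δt_min = (1.055e-34 J·s) / (2 × 5.984e-18 J)
Δt_min = 8.811e-18 s = 8.811 as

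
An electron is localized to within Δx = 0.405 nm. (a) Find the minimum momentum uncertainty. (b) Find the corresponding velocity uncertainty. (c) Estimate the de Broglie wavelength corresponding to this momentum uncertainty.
(a) Δp_min = 1.302 × 10^-25 kg·m/s
(b) Δv_min = 142.923 km/s
(c) λ_dB = 5.089 nm

Step-by-step:

(a) From the uncertainty principle:
Δp_min = ℏ/(2Δx) = (1.055e-34 J·s)/(2 × 4.050e-10 m) = 1.302e-25 kg·m/s

(b) The velocity uncertainty:
Δv = Δp/m = (1.302e-25 kg·m/s)/(9.109e-31 kg) = 1.429e+05 m/s = 142.923 km/s

(c) The de Broglie wavelength for this momentum:
λ = h/p = (6.626e-34 J·s)/(1.302e-25 kg·m/s) = 5.089e-09 m = 5.089 nm

Note: The de Broglie wavelength is comparable to the localization size, as expected from wave-particle duality.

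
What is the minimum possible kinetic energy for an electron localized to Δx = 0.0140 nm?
48.597 eV

Localizing a particle requires giving it sufficient momentum uncertainty:

1. From uncertainty principle: Δp ≥ ℏ/(2Δx)
   Δp_min = (1.055e-34 J·s) / (2 × 1.400e-11 m)
   Δp_min = 3.766e-24 kg·m/s

2. This momentum uncertainty corresponds to kinetic energy:
   KE ≈ (Δp)²/(2m) = (3.766e-24)²/(2 × 9.109e-31 kg)
   KE = 7.786e-18 J = 48.597 eV

Tighter localization requires more energy.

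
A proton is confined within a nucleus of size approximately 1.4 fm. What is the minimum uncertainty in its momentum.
3.766 × 10^-20 kg·m/s

Using the Heisenberg uncertainty principle:
ΔxΔp ≥ ℏ/2

With Δx ≈ L = 1.400e-15 m (the confinement size):
Δp_min = ℏ/(2Δx)
Δp_min = (1.055e-34 J·s) / (2 × 1.400e-15 m)
Δp_min = 3.766e-20 kg·m/s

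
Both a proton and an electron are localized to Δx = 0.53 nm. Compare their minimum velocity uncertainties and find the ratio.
The electron has the larger minimum velocity uncertainty, by a ratio of 1836.2.

For both particles, Δp_min = ℏ/(2Δx) = 9.949e-26 kg·m/s (same for both).

The velocity uncertainty is Δv = Δp/m:
- proton: Δv = 9.949e-26 / 1.673e-27 = 5.948e+01 m/s = 59.480 m/s
- electron: Δv = 9.949e-26 / 9.109e-31 = 1.092e+05 m/s = 109.215 km/s

Ratio: 1.092e+05 / 5.948e+01 = 1836.2

The lighter particle has larger velocity uncertainty because Δv ∝ 1/m.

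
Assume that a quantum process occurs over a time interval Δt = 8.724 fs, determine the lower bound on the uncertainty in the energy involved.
37.724 meV

Using the energy-time uncertainty principle:
ΔEΔt ≥ ℏ/2

The minimum uncertainty in energy is:
ΔE_min = ℏ/(2Δt)
ΔE_min = (1.055e-34 J·s) / (2 × 8.724e-15 s)
ΔE_min = 6.044e-21 J = 37.724 meV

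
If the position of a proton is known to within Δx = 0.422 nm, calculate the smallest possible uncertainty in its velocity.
74.703 m/s

Using the Heisenberg uncertainty principle and Δp = mΔv:
ΔxΔp ≥ ℏ/2
Δx(mΔv) ≥ ℏ/2

The minimum uncertainty in velocity is:
Δv_min = ℏ/(2mΔx)
Δv_min = (1.055e-34 J·s) / (2 × 1.673e-27 kg × 4.220e-10 m)
Δv_min = 7.470e+01 m/s = 74.703 m/s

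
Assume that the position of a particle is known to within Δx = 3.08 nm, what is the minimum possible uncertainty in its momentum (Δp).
1.712 × 10^-26 kg·m/s

Using the Heisenberg uncertainty principle:
ΔxΔp ≥ ℏ/2

The minimum uncertainty in momentum is:
Δp_min = ℏ/(2Δx)
Δp_min = (1.055e-34 J·s) / (2 × 3.080e-09 m)
Δp_min = 1.712e-26 kg·m/s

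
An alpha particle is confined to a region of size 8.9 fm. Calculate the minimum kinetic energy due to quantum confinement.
16.485 keV

Using the uncertainty principle:

1. Position uncertainty: Δx ≈ 8.900e-15 m
2. Minimum momentum uncertainty: Δp = ℏ/(2Δx) = 5.925e-21 kg·m/s
3. Minimum kinetic energy:
   KE = (Δp)²/(2m) = (5.925e-21)²/(2 × 6.645e-27 kg)
   KE = 2.641e-15 J = 16.485 keV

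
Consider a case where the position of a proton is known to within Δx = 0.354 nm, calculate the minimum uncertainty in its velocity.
89.052 m/s

Using the Heisenberg uncertainty principle and Δp = mΔv:
ΔxΔp ≥ ℏ/2
Δx(mΔv) ≥ ℏ/2

The minimum uncertainty in velocity is:
Δv_min = ℏ/(2mΔx)
Δv_min = (1.055e-34 J·s) / (2 × 1.673e-27 kg × 3.540e-10 m)
Δv_min = 8.905e+01 m/s = 89.052 m/s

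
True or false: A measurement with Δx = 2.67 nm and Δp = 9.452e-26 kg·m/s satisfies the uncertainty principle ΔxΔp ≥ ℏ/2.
Yes, it satisfies the uncertainty principle.

Calculate the product ΔxΔp:
ΔxΔp = (2.670e-09 m) × (9.452e-26 kg·m/s)
ΔxΔp = 2.524e-34 J·s

Compare to the minimum allowed value ℏ/2:
ℏ/2 = 5.273e-35 J·s

Since ΔxΔp = 2.524e-34 J·s ≥ 5.273e-35 J·s = ℏ/2,
the measurement satisfies the uncertainty principle.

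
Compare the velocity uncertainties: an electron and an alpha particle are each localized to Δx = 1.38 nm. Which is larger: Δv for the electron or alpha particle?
The electron has the larger minimum velocity uncertainty, by a ratio of 7294.3.

For both particles, Δp_min = ℏ/(2Δx) = 3.821e-26 kg·m/s (same for both).

The velocity uncertainty is Δv = Δp/m:
- electron: Δv = 3.821e-26 / 9.109e-31 = 4.194e+04 m/s = 41.945 km/s
- alpha particle: Δv = 3.821e-26 / 6.645e-27 = 5.750e+00 m/s = 5.750 m/s

Ratio: 4.194e+04 / 5.750e+00 = 7294.3

The lighter particle has larger velocity uncertainty because Δv ∝ 1/m.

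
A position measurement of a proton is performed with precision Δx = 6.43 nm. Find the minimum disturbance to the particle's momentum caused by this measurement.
8.200 × 10^-27 kg·m/s

The uncertainty principle implies that measuring position disturbs momentum:
ΔxΔp ≥ ℏ/2

When we measure position with precision Δx, we necessarily introduce a momentum uncertainty:
Δp ≥ ℏ/(2Δx)
Δp_min = (1.055e-34 J·s) / (2 × 6.430e-09 m)
Δp_min = 8.200e-27 kg·m/s

The more precisely we measure position, the greater the momentum disturbance.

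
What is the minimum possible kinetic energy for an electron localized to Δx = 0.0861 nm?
1.285 eV

Localizing a particle requires giving it sufficient momentum uncertainty:

1. From uncertainty principle: Δp ≥ ℏ/(2Δx)
   Δp_min = (1.055e-34 J·s) / (2 × 8.610e-11 m)
   Δp_min = 6.124e-25 kg·m/s

2. This momentum uncertainty corresponds to kinetic energy:
   KE ≈ (Δp)²/(2m) = (6.124e-25)²/(2 × 9.109e-31 kg)
   KE = 2.059e-19 J = 1.285 eV

Tighter localization requires more energy.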